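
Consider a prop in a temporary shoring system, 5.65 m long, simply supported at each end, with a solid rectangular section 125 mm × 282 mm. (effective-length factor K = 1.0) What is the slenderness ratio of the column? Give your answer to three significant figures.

λ ≈ 157

For a rectangle r_min = b/√12 = 125/√12 = 36.08 mm
L_e = K·L = 1 × 5.65 m = 5.650 m = 5650.0 mm
λ = L_e / r_min = 5650.0 / 36.08 = 157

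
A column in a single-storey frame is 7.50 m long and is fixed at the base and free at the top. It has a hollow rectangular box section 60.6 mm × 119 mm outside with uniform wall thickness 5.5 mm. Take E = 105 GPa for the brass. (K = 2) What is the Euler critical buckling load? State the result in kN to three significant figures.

P_cr ≈ 5.11 kN

Inner dimensions: h_i = 119 − 2×5.5 = 108.0 mm, b_i = 60.6 − 2×5.5 = 49.60 mm
Weak-axis I_min = (h_o·b_o³ − h_i·b_i³)/12 with b_o = 60.6, b_i = 49.60 mm (shorter outer/inner sides).
I_min = (119×60.6³ − 108.0×49.60³)/12 = 1.109×10^6 mm⁴
I = 1.109×10^6 mm⁴ = 1.109×10^-6 m⁴
Effective length L_e = K·L = 2 × 7.50 = 15.00 m
P_cr = π²EI / L_e² = π² × 105×10⁹ × 1.109×10^-6 / 15.00² = 5.106×10^3 N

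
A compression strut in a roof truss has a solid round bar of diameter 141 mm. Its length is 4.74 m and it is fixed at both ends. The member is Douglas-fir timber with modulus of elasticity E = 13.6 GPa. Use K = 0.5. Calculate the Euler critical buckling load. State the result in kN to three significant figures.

P_cr ≈ 464 kN

I = πd⁴/64 = π×141⁴/64 = 1.940×10^7 mm⁴
I = 1.940×10^7 mm⁴ = 1.940×10^-5 m⁴
Effective length L_e = K·L = 0.5 × 4.74 = 2.370 m
P_cr = π²EI / L_e² = π² × 13.6×10⁹ × 1.940×10^-5 / 2.370² = 4.636×10^5 N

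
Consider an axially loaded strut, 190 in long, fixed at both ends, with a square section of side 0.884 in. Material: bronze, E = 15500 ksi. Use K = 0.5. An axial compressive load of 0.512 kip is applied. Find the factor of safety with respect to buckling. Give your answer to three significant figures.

n ≈ 1.68

I = a⁴/12 = 0.884⁴/12 = 5.089×10^-2 in⁴
Effective length L_e = K·L = 0.5 × 190 = 95.00 in
P_cr = π²EI / L_e² = π² × 15500×10³ × 5.089×10^-2 / 95.00² = 862.6 lb
Factor of safety n = P_cr / P = 0.86261 / 0.512 = 1.68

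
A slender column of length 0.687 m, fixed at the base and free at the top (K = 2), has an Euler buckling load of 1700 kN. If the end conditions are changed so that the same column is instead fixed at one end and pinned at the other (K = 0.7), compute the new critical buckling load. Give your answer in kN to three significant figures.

P_cr ∝ 1/K², so P_cr,new = P_cr,old × (K_old/K_new)² = 1700 × (2/0.7)²
= 1700 × 8.163 = 13900 kN

P_cr ≈ 13900 kN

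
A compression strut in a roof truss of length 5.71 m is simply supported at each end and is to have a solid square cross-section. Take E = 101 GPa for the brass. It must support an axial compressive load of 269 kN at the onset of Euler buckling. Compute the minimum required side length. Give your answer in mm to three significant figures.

a ≈ 101 mm

L_e = K·L = 1 × 5.71 = 5.710 m
Required I = P_cr·L_e²/(π²E) = 2.690×10^5 × 5.710² / (π² × 1.01×10^11) = 8.798×10^-6 m⁴
I_req = 8.798×10^6 mm⁴
Solid square: I = a⁴/12  ⇒  a = (12I)^(1/4) = (12×8.798×10^6)^(1/4) = 101 mm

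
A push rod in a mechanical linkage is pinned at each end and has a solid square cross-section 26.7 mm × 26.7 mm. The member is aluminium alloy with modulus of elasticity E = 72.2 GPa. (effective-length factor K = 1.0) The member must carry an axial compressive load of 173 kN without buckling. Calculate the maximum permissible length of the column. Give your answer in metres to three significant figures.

L_max ≈ 0.418 m

I = a⁴/12 = 26.7⁴/12 = 4.235×10^4 mm⁴
I = 4.235×10^-8 m⁴
At the buckling limit P_cr = P = 1.730×10^5 N
From P_cr = π²EI/(K·L)²:  L = (1/K)·√(π²EI/P_cr) = (1/1)·√(π²×7.22×10^10×4.235×10^-8/1.730×10^5)
L = 0.418 m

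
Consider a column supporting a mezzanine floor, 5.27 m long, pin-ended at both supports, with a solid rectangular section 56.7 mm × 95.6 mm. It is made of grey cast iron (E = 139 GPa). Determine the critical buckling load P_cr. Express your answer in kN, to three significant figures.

P_cr ≈ 71.7 kN

Buckling occurs about the weak axis: I_min = h·b³/12 with b = 56.7 mm (the shorter side).
I_min = 95.6×56.7³/12 = 1.452×10^6 mm⁴
I = 1.452×10^6 mm⁴ = 1.452×10^-6 m⁴
Effective length L_e = K·L = 1 × 5.27 = 5.270 m
P_cr = π²EI / L_e² = π² × 139×10⁹ × 1.452×10^-6 / 5.270² = 7.173×10^4 N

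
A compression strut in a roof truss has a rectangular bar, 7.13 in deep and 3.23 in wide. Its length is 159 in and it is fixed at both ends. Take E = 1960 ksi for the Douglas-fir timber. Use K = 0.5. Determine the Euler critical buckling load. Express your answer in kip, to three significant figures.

P_cr ≈ 61.3 kip

Buckling occurs about the weak axis: I_min = h·b³/12 with b = 3.23 in (the shorter side).
I_min = 7.13×3.23³/12 = 20.02 in⁴
Effective length L_e = K·L = 0.5 × 159 = 79.50 in
P_cr = π²EI / L_e² = π² × 1960×10³ × 20.02 / 79.50² = 6.128×10^4 lb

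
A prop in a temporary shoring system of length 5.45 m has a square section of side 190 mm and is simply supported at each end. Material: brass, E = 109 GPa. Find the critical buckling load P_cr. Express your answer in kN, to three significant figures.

I = a⁴/12 = 190⁴/12 = 1.086×10^8 mm⁴
I = 1.086×10^8 mm⁴ = 1.086×10^-4 m⁴
Effective length L_e = K·L = 1 × 5.45 = 5.450 m
P_cr = π²EI / L_e² = π² × 109×10⁹ × 1.086×10^-4 / 5.450² = 3.933×10^6 N

P_cr ≈ 3930 kN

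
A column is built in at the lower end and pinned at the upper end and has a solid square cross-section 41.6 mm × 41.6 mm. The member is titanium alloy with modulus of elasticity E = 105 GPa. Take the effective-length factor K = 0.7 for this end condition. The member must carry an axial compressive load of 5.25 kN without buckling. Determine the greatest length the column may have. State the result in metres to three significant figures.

L_max ≈ 10.0 m

I = a⁴/12 = 41.6⁴/12 = 2.496×10^5 mm⁴
I = 2.496×10^-7 m⁴
At the buckling limit P_cr = P = 5.250×10^3 N
From P_cr = π²EI/(K·L)²:  L = (1/K)·√(π²EI/P_cr) = (1/0.7)·√(π²×1.05×10^11×2.496×10^-7/5.250×10^3)
L = 10.0 m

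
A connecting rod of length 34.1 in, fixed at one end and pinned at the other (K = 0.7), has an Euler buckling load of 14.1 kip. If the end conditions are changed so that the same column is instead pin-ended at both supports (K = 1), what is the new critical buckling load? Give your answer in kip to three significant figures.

P_cr ≈ 6.91 kip

P_cr ∝ 1/K², so P_cr,new = P_cr,old × (K_old/K_new)² = 14.1 × (0.7/1)²
= 14.1 × 0.4900 = 6.91 kip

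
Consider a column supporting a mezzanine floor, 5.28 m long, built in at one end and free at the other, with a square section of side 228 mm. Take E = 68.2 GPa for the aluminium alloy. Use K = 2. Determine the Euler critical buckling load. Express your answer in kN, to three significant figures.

I = a⁴/12 = 228⁴/12 = 2.252×10^8 mm⁴
I = 2.252×10^8 mm⁴ = 2.252×10^-4 m⁴
Effective length L_e = K·L = 2 × 5.28 = 10.56 m
P_cr = π²EI / L_e² = π² × 68.2×10⁹ × 2.252×10^-4 / 10.56² = 1.359×10^6 N

P_cr ≈ 1360 kN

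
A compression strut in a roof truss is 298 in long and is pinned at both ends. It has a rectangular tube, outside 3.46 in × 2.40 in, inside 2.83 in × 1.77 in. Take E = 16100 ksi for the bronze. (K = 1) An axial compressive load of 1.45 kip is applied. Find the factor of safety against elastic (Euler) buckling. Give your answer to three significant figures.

Weak-axis I_min = (h_o·b_o³ − h_i·b_i³)/12 with b_o = 2.40, b_i = 1.770 in (shorter outer/inner sides).
I_min = (3.46×2.40³ − 2.830×1.770³)/12 = 2.678 in⁴
Effective length L_e = K·L = 1 × 298 = 298.0 in
P_cr = π²EI / L_e² = π² × 16100×10³ × 2.678 / 298.0² = 4.792×10^3 lb
Factor of safety n = P_cr / P = 4.7922 / 1.45 = 3.30

n ≈ 3.30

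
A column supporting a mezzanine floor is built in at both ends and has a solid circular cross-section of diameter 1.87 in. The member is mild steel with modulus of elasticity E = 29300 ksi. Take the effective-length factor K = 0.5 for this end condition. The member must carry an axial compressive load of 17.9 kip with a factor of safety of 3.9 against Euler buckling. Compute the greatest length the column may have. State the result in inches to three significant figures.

L_max ≈ 99.7 in

I = πd⁴/64 = π×1.87⁴/64 = 0.6003 in⁴
Required critical load P_cr = n·P = 3.9 × 17.9 = 69.81 kip = 6.981×10^4 lb
From P_cr = π²EI/(K·L)²:  L = (1/K)·√(π²EI/P_cr) = (1/0.5)·√(π²×2.93×10^7×0.6003/6.981×10^4)
L = 99.7 in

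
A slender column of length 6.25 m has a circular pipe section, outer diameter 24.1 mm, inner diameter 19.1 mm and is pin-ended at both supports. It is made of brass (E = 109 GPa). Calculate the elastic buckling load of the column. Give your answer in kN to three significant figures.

P_cr ≈ 0.276 kN

d_o = 24.1 mm, d_i = 19.1 mm
I = π(d_o⁴ − d_i⁴)/64 = π(24.1⁴ − 19.10⁴)/64 = 1.003×10^4 mm⁴
I = 1.003×10^4 mm⁴ = 1.003×10^-8 m⁴
Effective length L_e = K·L = 1 × 6.25 = 6.250 m
P_cr = π²EI / L_e² = π² × 109×10⁹ × 1.003×10^-8 / 6.250² = 276.1 N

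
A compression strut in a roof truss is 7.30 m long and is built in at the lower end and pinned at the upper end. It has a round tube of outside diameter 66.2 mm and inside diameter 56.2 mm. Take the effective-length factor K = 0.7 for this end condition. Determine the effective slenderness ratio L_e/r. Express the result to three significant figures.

d_o = 66.2 mm, d_i = 56.2 mm
I = π(d_o⁴ − d_i⁴)/64 = π(66.2⁴ − 56.20⁴)/64 = 4.531×10^5 mm⁴
A = 961.3 mm²;  r_min = √(I/A) = √(4.531×10^5/961.3) = 21.71 mm
L_e = K·L = 0.7 × 7.30 m = 5.110 m = 5110.0 mm
λ = L_e / r_min = 5110.0 / 21.71 = 235

λ ≈ 235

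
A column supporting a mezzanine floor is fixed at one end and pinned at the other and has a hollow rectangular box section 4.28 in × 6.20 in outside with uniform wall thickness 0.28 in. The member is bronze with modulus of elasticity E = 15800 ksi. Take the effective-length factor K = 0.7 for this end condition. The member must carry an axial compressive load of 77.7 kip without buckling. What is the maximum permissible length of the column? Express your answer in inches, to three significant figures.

L_max ≈ 258 in

Inner dimensions: h_i = 6.20 − 2×0.28 = 5.640 in, b_i = 4.28 − 2×0.28 = 3.720 in
Weak-axis I_min = (h_o·b_o³ − h_i·b_i³)/12 with b_o = 4.28, b_i = 3.720 in (shorter outer/inner sides).
I_min = (6.20×4.28³ − 5.640×3.720³)/12 = 16.31 in⁴
At the buckling limit P_cr = P = 7.770×10^4 lb
From P_cr = π²EI/(K·L)²:  L = (1/K)·√(π²EI/P_cr) = (1/0.7)·√(π²×1.58×10^7×16.31/7.770×10^4)
L = 258 in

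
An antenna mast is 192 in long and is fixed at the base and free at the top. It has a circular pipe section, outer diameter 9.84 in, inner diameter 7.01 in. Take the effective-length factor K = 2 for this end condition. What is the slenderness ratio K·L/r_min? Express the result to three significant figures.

d_o = 9.84 in, d_i = 7.01 in
I = π(d_o⁴ − d_i⁴)/64 = π(9.84⁴ − 7.010⁴)/64 = 341.7 in⁴
A = 37.45 in²;  r_min = √(I/A) = √(341.7/37.45) = 3.020 in
L_e = K·L = 2 × 192 = 384.0 in
λ = L_e / r_min = 384.00 / 3.020 = 127

λ ≈ 127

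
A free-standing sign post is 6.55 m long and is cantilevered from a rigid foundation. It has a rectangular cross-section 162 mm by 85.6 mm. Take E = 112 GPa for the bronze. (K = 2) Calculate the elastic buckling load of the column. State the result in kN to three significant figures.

Buckling occurs about the weak axis: I_min = h·b³/12 with b = 85.6 mm (the shorter side).
I_min = 162×85.6³/12 = 8.467×10^6 mm⁴
I = 8.467×10^6 mm⁴ = 8.467×10^-6 m⁴
Effective length L_e = K·L = 2 × 6.55 = 13.10 m
P_cr = π²EI / L_e² = π² × 112×10⁹ × 8.467×10^-6 / 13.10² = 5.454×10^4 N

P_cr ≈ 54.5 kN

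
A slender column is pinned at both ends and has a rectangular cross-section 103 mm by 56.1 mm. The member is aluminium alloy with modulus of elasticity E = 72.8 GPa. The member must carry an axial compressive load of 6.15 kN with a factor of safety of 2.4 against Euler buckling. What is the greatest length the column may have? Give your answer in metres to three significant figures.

Buckling occurs about the weak axis: I_min = h·b³/12 with b = 56.1 mm (the shorter side).
I_min = 103×56.1³/12 = 1.515×10^6 mm⁴
I = 1.515×10^-6 m⁴
Required critical load P_cr = n·P = 2.4 × 6.15 = 14.76 kN = 1.476×10^4 N
From P_cr = π²EI/(K·L)²:  L = (1/K)·√(π²EI/P_cr) = (1/1)·√(π²×7.28×10^10×1.515×10^-6/1.476×10^4)
L = 8.59 m

L_max ≈ 8.59 m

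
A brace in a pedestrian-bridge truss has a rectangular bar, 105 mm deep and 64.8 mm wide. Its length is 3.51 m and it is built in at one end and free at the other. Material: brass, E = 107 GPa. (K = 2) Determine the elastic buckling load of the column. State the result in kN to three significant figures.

Buckling occurs about the weak axis: I_min = h·b³/12 with b = 64.8 mm (the shorter side).
I_min = 105×64.8³/12 = 2.381×10^6 mm⁴
I = 2.381×10^6 mm⁴ = 2.381×10^-6 m⁴
Effective length L_e = K·L = 2 × 3.51 = 7.020 m
P_cr = π²EI / L_e² = π² × 107×10⁹ × 2.381×10^-6 / 7.020² = 5.102×10^4 N

P_cr ≈ 51.0 kN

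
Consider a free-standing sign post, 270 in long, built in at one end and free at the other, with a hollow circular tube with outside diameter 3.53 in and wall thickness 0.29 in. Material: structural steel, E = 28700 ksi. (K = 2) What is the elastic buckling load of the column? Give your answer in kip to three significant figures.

P_cr ≈ 3.79 kip

Inner diameter d_i = 3.53 − 2×0.29 = 2.950 in
I = π(d_o⁴ − d_i⁴)/64 = π(3.53⁴ − 2.950⁴)/64 = 3.904 in⁴
Effective length L_e = K·L = 2 × 270 = 540.0 in
P_cr = π²EI / L_e² = π² × 28700×10³ × 3.904 / 540.0² = 3.793×10^3 lb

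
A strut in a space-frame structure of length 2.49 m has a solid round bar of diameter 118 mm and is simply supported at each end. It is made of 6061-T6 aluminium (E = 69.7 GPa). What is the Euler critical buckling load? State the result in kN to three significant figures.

P_cr ≈ 1060 kN

I = πd⁴/64 = π×118⁴/64 = 9.517×10^6 mm⁴
I = 9.517×10^6 mm⁴ = 9.517×10^-6 m⁴
Effective length L_e = K·L = 1 × 2.49 = 2.490 m
P_cr = π²EI / L_e² = π² × 69.7×10⁹ × 9.517×10^-6 / 2.490² = 1.056×10^6 N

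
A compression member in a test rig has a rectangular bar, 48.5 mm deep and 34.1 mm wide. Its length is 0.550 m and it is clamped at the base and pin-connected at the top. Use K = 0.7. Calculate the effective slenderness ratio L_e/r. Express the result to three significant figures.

λ ≈ 39.1

Buckling occurs about the weak axis: I_min = h·b³/12 with b = 34.1 mm (the shorter side).
I_min = 48.5×34.1³/12 = 1.603×10^5 mm⁴
A = 1.654×10^3 mm²;  r_min = √(I/A) = √(1.603×10^5/1.654×10^3) = 9.844 mm
L_e = K·L = 0.7 × 0.550 m = 0.3850 m = 385.00 mm
λ = L_e / r_min = 385.00 / 9.844 = 39.1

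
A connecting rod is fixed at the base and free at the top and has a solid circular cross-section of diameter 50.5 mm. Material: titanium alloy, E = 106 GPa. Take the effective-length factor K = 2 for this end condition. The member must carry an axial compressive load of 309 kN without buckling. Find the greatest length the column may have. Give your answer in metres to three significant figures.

I = πd⁴/64 = π×50.5⁴/64 = 3.193×10^5 mm⁴
I = 3.193×10^-7 m⁴
At the buckling limit P_cr = P = 3.090×10^5 N
From P_cr = π²EI/(K·L)²:  L = (1/K)·√(π²EI/P_cr) = (1/2)·√(π²×1.06×10^11×3.193×10^-7/3.090×10^5)
L = 0.520 m

L_max ≈ 0.520 m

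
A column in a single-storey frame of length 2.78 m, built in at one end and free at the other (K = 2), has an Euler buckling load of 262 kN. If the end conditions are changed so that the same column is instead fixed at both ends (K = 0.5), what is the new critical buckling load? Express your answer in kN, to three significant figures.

P_cr ≈ 4190 kN

P_cr ∝ 1/K², so P_cr,new = P_cr,old × (K_old/K_new)² = 262 × (2/0.5)²
= 262 × 16.00 = 4190 kN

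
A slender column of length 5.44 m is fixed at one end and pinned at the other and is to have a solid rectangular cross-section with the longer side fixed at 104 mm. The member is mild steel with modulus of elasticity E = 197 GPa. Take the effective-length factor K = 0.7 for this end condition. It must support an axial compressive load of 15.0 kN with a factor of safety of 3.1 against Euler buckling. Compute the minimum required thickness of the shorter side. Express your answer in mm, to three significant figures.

Required P_cr = n·P = 3.1 × 15.0 = 46.50 kN
L_e = K·L = 0.7 × 5.44 = 3.808 m
Required I = P_cr·L_e²/(π²E) = 4.650×10^4 × 3.808² / (π² × 1.97×10^11) = 3.468×10^-7 m⁴
I_req = 3.468×10^5 mm⁴
Rectangle, weak axis: I_min = h·b³/12 with h = 104 mm fixed  ⇒  b = (12I/h)^(1/3) = 34.2 mm

b ≈ 34.2 mm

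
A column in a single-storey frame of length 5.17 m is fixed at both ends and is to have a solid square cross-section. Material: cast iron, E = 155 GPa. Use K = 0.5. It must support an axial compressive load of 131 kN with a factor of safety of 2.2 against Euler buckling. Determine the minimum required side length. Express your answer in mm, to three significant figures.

a ≈ 62.3 mm

Required P_cr = n·P = 2.2 × 131 = 288.2 kN
L_e = K·L = 0.5 × 5.17 = 2.585 m
Required I = P_cr·L_e²/(π²E) = 2.882×10^5 × 2.585² / (π² × 1.55×10^11) = 1.259×10^-6 m⁴
I_req = 1.259×10^6 mm⁴
Solid square: I = a⁴/12  ⇒  a = (12I)^(1/4) = (12×1.259×10^6)^(1/4) = 62.3 mm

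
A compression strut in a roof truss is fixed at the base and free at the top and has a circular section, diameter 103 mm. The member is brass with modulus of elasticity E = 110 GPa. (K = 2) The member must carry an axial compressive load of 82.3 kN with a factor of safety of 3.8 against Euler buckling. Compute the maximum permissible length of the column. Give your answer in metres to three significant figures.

L_max ≈ 2.19 m

I = πd⁴/64 = π×103⁴/64 = 5.525×10^6 mm⁴
I = 5.525×10^-6 m⁴
Required critical load P_cr = n·P = 3.8 × 82.3 = 312.7 kN = 3.127×10^5 N
From P_cr = π²EI/(K·L)²:  L = (1/K)·√(π²EI/P_cr) = (1/2)·√(π²×1.10×10^11×5.525×10^-6/3.127×10^5)
L = 2.19 m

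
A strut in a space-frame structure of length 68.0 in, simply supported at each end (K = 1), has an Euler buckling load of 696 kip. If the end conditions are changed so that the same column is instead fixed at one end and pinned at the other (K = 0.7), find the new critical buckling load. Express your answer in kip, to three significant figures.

P_cr ≈ 1420 kip

P_cr ∝ 1/K², so P_cr,new = P_cr,old × (K_old/K_new)² = 696 × (1/0.7)²
= 696 × 2.041 = 1420 kip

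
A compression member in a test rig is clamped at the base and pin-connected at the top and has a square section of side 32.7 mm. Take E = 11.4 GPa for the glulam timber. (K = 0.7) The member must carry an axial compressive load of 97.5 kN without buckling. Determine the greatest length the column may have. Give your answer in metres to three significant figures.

L_max ≈ 0.474 m

I = a⁴/12 = 32.7⁴/12 = 9.528×10^4 mm⁴
I = 9.528×10^-8 m⁴
At the buckling limit P_cr = P = 9.750×10^4 N
From P_cr = π²EI/(K·L)²:  L = (1/K)·√(π²EI/P_cr) = (1/0.7)·√(π²×1.14×10^10×9.528×10^-8/9.750×10^4)
L = 0.474 m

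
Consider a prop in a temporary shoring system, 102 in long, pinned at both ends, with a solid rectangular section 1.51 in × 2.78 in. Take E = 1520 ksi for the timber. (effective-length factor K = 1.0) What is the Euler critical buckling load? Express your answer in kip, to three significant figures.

Buckling occurs about the weak axis: I_min = h·b³/12 with b = 1.51 in (the shorter side).
I_min = 2.78×1.51³/12 = 0.7976 in⁴
Effective length L_e = K·L = 1 × 102 = 102.0 in
P_cr = π²EI / L_e² = π² × 1520×10³ × 0.7976 / 102.0² = 1.150×10^3 lb

P_cr ≈ 1.15 kip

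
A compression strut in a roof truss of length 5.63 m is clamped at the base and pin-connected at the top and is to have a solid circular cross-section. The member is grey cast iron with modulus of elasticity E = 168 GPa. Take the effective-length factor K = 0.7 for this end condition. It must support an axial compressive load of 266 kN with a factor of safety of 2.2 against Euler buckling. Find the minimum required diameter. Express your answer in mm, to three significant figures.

d ≈ 103 mm

Required P_cr = n·P = 2.2 × 266 = 585.2 kN
L_e = K·L = 0.7 × 5.63 = 3.941 m
Required I = P_cr·L_e²/(π²E) = 5.852×10^5 × 3.941² / (π² × 1.68×10^11) = 5.482×10^-6 m⁴
I_req = 5.482×10^6 mm⁴
Solid circle: I = πd⁴/64  ⇒  d = (64I/π)^(1/4) = (64×5.482×10^6/π)^(1/4) = 103 mm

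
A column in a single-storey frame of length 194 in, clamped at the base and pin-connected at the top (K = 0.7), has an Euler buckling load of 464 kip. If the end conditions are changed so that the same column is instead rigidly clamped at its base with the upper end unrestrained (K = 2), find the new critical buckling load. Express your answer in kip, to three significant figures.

P_cr ∝ 1/K², so P_cr,new = P_cr,old × (K_old/K_new)² = 464 × (0.7/2)²
= 464 × 0.1225 = 56.8 kip

P_cr ≈ 56.8 kip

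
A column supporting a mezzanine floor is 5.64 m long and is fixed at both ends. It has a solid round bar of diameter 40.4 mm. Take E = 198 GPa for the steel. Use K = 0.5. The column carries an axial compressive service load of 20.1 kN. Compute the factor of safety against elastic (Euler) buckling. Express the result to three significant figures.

I = πd⁴/64 = π×40.4⁴/64 = 1.308×10^5 mm⁴
I = 1.308×10^5 mm⁴ = 1.308×10^-7 m⁴
Effective length L_e = K·L = 0.5 × 5.64 = 2.820 m
P_cr = π²EI / L_e² = π² × 198×10⁹ × 1.308×10^-7 / 2.820² = 3.213×10^4 N
Factor of safety n = P_cr / P = 32.134 / 20.1 = 1.60

n ≈ 1.60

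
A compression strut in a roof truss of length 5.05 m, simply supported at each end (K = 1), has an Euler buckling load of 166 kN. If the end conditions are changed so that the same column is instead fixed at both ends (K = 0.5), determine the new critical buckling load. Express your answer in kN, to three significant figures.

P_cr ≈ 664 kN

P_cr ∝ 1/K², so P_cr,new = P_cr,old × (K_old/K_new)² = 166 × (1/0.5)²
= 166 × 4.000 = 664 kN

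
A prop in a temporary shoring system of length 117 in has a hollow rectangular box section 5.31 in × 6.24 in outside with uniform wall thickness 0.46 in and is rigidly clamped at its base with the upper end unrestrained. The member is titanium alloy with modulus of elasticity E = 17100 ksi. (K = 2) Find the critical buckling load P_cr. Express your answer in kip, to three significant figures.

Inner dimensions: h_i = 6.24 − 2×0.46 = 5.320 in, b_i = 5.31 − 2×0.46 = 4.390 in
Weak-axis I_min = (h_o·b_o³ − h_i·b_i³)/12 with b_o = 5.31, b_i = 4.390 in (shorter outer/inner sides).
I_min = (6.24×5.31³ − 5.320×4.390³)/12 = 40.35 in⁴
Effective length L_e = K·L = 2 × 117 = 234.0 in
P_cr = π²EI / L_e² = π² × 17100×10³ × 40.35 / 234.0² = 1.244×10^5 lb

P_cr ≈ 124 kip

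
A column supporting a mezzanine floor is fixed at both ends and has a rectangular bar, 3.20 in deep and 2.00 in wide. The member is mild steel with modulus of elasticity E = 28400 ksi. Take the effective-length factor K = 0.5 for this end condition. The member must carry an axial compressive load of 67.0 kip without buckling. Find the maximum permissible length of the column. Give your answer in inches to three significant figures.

Buckling occurs about the weak axis: I_min = h·b³/12 with b = 2.00 in (the shorter side).
I_min = 3.20×2.00³/12 = 2.133 in⁴
At the buckling limit P_cr = P = 6.700×10^4 lb
From P_cr = π²EI/(K·L)²:  L = (1/K)·√(π²EI/P_cr) = (1/0.5)·√(π²×2.84×10^7×2.133/6.700×10^4)
L = 189 in

L_max ≈ 189 in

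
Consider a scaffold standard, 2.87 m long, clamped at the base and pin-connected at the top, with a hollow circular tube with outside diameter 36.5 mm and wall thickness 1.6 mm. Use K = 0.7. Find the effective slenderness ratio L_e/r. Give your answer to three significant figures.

λ ≈ 163

Inner diameter d_i = 36.5 − 2×1.6 = 33.30 mm
I = π(d_o⁴ − d_i⁴)/64 = π(36.5⁴ − 33.30⁴)/64 = 2.677×10^4 mm⁴
A = 175.4 mm²;  r_min = √(I/A) = √(2.677×10^4/175.4) = 12.35 mm
L_e = K·L = 0.7 × 2.87 m = 2.009 m = 2009.0 mm
λ = L_e / r_min = 2009.0 / 12.35 = 163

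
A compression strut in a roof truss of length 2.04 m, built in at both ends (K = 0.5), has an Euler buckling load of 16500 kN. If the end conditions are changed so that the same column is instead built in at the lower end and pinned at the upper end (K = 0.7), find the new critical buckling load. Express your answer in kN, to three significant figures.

P_cr ∝ 1/K², so P_cr,new = P_cr,old × (K_old/K_new)² = 16500 × (0.5/0.7)²
= 16500 × 0.5102 = 8420 kN

P_cr ≈ 8420 kN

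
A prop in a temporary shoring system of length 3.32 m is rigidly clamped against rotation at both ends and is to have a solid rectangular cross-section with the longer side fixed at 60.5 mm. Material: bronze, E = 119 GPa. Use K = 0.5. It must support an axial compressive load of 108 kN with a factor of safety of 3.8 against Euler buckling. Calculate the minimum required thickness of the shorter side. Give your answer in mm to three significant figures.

Required P_cr = n·P = 3.8 × 108 = 410.4 kN
L_e = K·L = 0.5 × 3.32 = 1.660 m
Required I = P_cr·L_e²/(π²E) = 4.104×10^5 × 1.660² / (π² × 1.19×10^11) = 9.629×10^-7 m⁴
I_req = 9.629×10^5 mm⁴
Rectangle, weak axis: I_min = h·b³/12 with h = 60.5 mm fixed  ⇒  b = (12I/h)^(1/3) = 57.6 mm

b ≈ 57.6 mm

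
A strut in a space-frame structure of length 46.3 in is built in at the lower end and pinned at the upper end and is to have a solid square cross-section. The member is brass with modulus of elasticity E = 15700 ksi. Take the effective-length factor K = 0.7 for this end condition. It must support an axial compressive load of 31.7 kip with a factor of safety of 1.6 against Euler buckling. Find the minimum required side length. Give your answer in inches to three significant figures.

Required P_cr = n·P = 1.6 × 31.7 = 50.72 kip
L_e = K·L = 0.7 × 46.3 = 32.41 in
Required I = P_cr·L_e²/(π²E) = 5.072×10^4 × 32.41² / (π² × 1.57×10^7) = 0.3438 in⁴
Solid square: I = a⁴/12  ⇒  a = (12I)^(1/4) = (12×0.3438)^(1/4) = 1.43 in

a ≈ 1.43 in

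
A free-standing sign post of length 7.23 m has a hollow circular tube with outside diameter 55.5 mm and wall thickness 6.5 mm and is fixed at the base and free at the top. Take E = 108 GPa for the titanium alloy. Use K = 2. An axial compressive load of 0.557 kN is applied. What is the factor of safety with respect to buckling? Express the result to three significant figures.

n ≈ 2.80

Inner diameter d_i = 55.5 − 2×6.5 = 42.50 mm
I = π(d_o⁴ − d_i⁴)/64 = π(55.5⁴ − 42.50⁴)/64 = 3.056×10^5 mm⁴
I = 3.056×10^5 mm⁴ = 3.056×10^-7 m⁴
Effective length L_e = K·L = 2 × 7.23 = 14.46 m
P_cr = π²EI / L_e² = π² × 108×10⁹ × 3.056×10^-7 / 14.46² = 1.558×10^3 N
Factor of safety n = P_cr / P = 1.5578 / 0.557 = 2.80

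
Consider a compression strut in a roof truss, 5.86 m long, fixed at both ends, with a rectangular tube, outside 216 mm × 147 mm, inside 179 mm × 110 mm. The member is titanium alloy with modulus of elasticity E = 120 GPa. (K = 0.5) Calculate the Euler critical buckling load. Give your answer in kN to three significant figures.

Weak-axis I_min = (h_o·b_o³ − h_i·b_i³)/12 with b_o = 147, b_i = 110.0 mm (shorter outer/inner sides).
I_min = (216×147³ − 179.0×110.0³)/12 = 3.732×10^7 mm⁴
I = 3.732×10^7 mm⁴ = 3.732×10^-5 m⁴
Effective length L_e = K·L = 0.5 × 5.86 = 2.930 m
P_cr = π²EI / L_e² = π² × 120×10⁹ × 3.732×10^-5 / 2.930² = 5.149×10^6 N

P_cr ≈ 5150 kN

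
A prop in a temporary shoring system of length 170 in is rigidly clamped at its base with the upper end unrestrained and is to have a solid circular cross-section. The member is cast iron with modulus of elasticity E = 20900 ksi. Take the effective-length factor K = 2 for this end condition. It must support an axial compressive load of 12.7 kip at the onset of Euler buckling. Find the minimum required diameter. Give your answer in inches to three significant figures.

d ≈ 3.47 in

L_e = K·L = 2 × 170 = 340.0 in
Required I = P_cr·L_e²/(π²E) = 1.270×10^4 × 340.0² / (π² × 2.09×10^7) = 7.117 in⁴
Solid circle: I = πd⁴/64  ⇒  d = (64I/π)^(1/4) = (64×7.117/π)^(1/4) = 3.47 in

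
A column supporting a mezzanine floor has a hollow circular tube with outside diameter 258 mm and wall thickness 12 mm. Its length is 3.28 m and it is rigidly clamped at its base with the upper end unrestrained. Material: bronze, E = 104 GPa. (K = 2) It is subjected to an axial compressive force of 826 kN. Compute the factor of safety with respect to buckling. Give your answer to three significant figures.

n ≈ 2.03

Inner diameter d_i = 258 − 2×12 = 234.0 mm
I = π(d_o⁴ − d_i⁴)/64 = π(258⁴ − 234.0⁴)/64 = 7.032×10^7 mm⁴
I = 7.032×10^7 mm⁴ = 7.032×10^-5 m⁴
Effective length L_e = K·L = 2 × 3.28 = 6.560 m
P_cr = π²EI / L_e² = π² × 104×10⁹ × 7.032×10^-5 / 6.560² = 1.677×10^6 N
Factor of safety n = P_cr / P = 1677.3 / 826 = 2.03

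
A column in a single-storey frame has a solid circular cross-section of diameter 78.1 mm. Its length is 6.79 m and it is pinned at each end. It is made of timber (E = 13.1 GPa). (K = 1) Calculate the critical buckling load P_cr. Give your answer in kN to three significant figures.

I = πd⁴/64 = π×78.1⁴/64 = 1.826×10^6 mm⁴
I = 1.826×10^6 mm⁴ = 1.826×10^-6 m⁴
Effective length L_e = K·L = 1 × 6.79 = 6.790 m
P_cr = π²EI / L_e² = π² × 13.1×10⁹ × 1.826×10^-6 / 6.790² = 5.122×10^3 N

P_cr ≈ 5.12 kN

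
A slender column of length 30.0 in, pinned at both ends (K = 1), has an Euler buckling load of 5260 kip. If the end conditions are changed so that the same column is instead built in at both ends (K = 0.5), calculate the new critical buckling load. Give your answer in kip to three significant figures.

P_cr ≈ 21000 kip

P_cr ∝ 1/K², so P_cr,new = P_cr,old × (K_old/K_new)² = 5260 × (1/0.5)²
= 5260 × 4.000 = 21000 kip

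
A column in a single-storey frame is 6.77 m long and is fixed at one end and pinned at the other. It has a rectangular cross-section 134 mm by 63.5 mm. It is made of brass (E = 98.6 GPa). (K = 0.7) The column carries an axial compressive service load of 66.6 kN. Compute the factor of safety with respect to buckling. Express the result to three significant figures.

n ≈ 1.86

Buckling occurs about the weak axis: I_min = h·b³/12 with b = 63.5 mm (the shorter side).
I_min = 134×63.5³/12 = 2.859×10^6 mm⁴
I = 2.859×10^6 mm⁴ = 2.859×10^-6 m⁴
Effective length L_e = K·L = 0.7 × 6.77 = 4.739 m
P_cr = π²EI / L_e² = π² × 98.6×10⁹ × 2.859×10^-6 / 4.739² = 1.239×10^5 N
Factor of safety n = P_cr / P = 123.89 / 66.6 = 1.86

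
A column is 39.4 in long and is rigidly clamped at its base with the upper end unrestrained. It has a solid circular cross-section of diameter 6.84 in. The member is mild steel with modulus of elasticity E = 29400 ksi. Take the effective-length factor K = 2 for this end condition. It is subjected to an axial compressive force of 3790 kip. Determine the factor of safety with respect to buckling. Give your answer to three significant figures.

I = πd⁴/64 = π×6.84⁴/64 = 107.4 in⁴
Effective length L_e = K·L = 2 × 39.4 = 78.80 in
P_cr = π²EI / L_e² = π² × 29400×10³ × 107.4 / 78.80² = 5.021×10^6 lb
Factor of safety n = P_cr / P = 5021.0 / 3790 = 1.32

n ≈ 1.32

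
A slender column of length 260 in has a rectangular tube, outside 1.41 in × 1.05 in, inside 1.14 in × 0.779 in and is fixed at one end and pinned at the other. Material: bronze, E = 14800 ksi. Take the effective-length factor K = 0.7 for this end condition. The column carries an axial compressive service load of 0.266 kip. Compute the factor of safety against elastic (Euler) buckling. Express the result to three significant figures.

n ≈ 1.51

Weak-axis I_min = (h_o·b_o³ − h_i·b_i³)/12 with b_o = 1.05, b_i = 0.7790 in (shorter outer/inner sides).
I_min = (1.41×1.05³ − 1.140×0.7790³)/12 = 9.111×10^-2 in⁴
Effective length L_e = K·L = 0.7 × 260 = 182.0 in
P_cr = π²EI / L_e² = π² × 14800×10³ × 9.111×10^-2 / 182.0² = 401.8 lb
Factor of safety n = P_cr / P = 0.40178 / 0.266 = 1.51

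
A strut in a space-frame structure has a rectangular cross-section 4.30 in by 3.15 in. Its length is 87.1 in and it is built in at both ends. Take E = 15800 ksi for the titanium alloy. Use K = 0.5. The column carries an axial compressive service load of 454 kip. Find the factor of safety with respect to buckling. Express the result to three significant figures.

Buckling occurs about the weak axis: I_min = h·b³/12 with b = 3.15 in (the shorter side).
I_min = 4.30×3.15³/12 = 11.20 in⁴
Effective length L_e = K·L = 0.5 × 87.1 = 43.55 in
P_cr = π²EI / L_e² = π² × 15800×10³ × 11.20 / 43.55² = 9.209×10^5 lb
Factor of safety n = P_cr / P = 920.87 / 454 = 2.03

n ≈ 2.03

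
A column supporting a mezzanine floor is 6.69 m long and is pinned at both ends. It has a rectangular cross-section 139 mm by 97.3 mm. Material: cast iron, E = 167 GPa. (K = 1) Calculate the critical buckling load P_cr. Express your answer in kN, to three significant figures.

Buckling occurs about the weak axis: I_min = h·b³/12 with b = 97.3 mm (the shorter side).
I_min = 139×97.3³/12 = 1.067×10^7 mm⁴
I = 1.067×10^7 mm⁴ = 1.067×10^-5 m⁴
Effective length L_e = K·L = 1 × 6.69 = 6.690 m
P_cr = π²EI / L_e² = π² × 167×10⁹ × 1.067×10^-5 / 6.690² = 3.929×10^5 N

P_cr ≈ 393 kN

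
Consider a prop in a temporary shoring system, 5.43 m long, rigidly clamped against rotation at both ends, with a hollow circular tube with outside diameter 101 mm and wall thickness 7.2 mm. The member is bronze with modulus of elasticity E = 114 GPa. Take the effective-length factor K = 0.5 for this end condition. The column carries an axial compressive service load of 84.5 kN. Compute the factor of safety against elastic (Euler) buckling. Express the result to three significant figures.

Inner diameter d_i = 101 − 2×7.2 = 86.60 mm
I = π(d_o⁴ − d_i⁴)/64 = π(101⁴ − 86.60⁴)/64 = 2.347×10^6 mm⁴
I = 2.347×10^6 mm⁴ = 2.347×10^-6 m⁴
Effective length L_e = K·L = 0.5 × 5.43 = 2.715 m
P_cr = π²EI / L_e² = π² × 114×10⁹ × 2.347×10^-6 / 2.715² = 3.583×10^5 N
Factor of safety n = P_cr / P = 358.28 / 84.5 = 4.24

n ≈ 4.24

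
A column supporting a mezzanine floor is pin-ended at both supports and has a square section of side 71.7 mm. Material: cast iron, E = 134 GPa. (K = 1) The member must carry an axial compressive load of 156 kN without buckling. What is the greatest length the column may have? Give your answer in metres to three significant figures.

L_max ≈ 4.32 m

I = a⁴/12 = 71.7⁴/12 = 2.202×10^6 mm⁴
I = 2.202×10^-6 m⁴
At the buckling limit P_cr = P = 1.560×10^5 N
From P_cr = π²EI/(K·L)²:  L = (1/K)·√(π²EI/P_cr) = (1/1)·√(π²×1.34×10^11×2.202×10^-6/1.560×10^5)
L = 4.32 m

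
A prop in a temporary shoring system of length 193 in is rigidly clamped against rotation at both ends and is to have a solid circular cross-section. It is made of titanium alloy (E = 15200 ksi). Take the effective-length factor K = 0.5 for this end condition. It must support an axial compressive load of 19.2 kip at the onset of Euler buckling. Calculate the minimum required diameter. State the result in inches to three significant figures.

d ≈ 2.22 in

L_e = K·L = 0.5 × 193 = 96.50 in
Required I = P_cr·L_e²/(π²E) = 1.920×10^4 × 96.50² / (π² × 1.52×10^7) = 1.192 in⁴
Solid circle: I = πd⁴/64  ⇒  d = (64I/π)^(1/4) = (64×1.192/π)^(1/4) = 2.22 in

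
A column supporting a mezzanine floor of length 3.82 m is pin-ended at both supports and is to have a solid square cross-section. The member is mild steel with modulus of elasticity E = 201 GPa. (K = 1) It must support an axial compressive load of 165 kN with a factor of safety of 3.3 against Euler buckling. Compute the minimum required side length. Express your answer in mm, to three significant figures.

a ≈ 83.3 mm

Required P_cr = n·P = 3.3 × 165 = 544.5 kN
L_e = K·L = 1 × 3.82 = 3.820 m
Required I = P_cr·L_e²/(π²E) = 5.445×10^5 × 3.820² / (π² × 2.01×10^11) = 4.005×10^-6 m⁴
I_req = 4.005×10^6 mm⁴
Solid square: I = a⁴/12  ⇒  a = (12I)^(1/4) = (12×4.005×10^6)^(1/4) = 83.3 mm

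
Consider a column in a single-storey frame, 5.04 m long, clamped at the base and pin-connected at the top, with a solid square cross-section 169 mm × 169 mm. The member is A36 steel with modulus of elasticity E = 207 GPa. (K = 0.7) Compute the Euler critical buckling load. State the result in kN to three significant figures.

I = a⁴/12 = 169⁴/12 = 6.798×10^7 mm⁴
I = 6.798×10^7 mm⁴ = 6.798×10^-5 m⁴
Effective length L_e = K·L = 0.7 × 5.04 = 3.528 m
P_cr = π²EI / L_e² = π² × 207×10⁹ × 6.798×10^-5 / 3.528² = 1.116×10^7 N

P_cr ≈ 11200 kN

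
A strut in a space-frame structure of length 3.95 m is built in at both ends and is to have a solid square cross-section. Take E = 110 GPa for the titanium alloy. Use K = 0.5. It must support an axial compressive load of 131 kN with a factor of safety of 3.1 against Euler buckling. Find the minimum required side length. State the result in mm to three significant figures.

Required P_cr = n·P = 3.1 × 131 = 406.1 kN
L_e = K·L = 0.5 × 3.95 = 1.975 m
Required I = P_cr·L_e²/(π²E) = 4.061×10^5 × 1.975² / (π² × 1.10×10^11) = 1.459×10^-6 m⁴
I_req = 1.459×10^6 mm⁴
Solid square: I = a⁴/12  ⇒  a = (12I)^(1/4) = (12×1.459×10^6)^(1/4) = 64.7 mm

a ≈ 64.7 mm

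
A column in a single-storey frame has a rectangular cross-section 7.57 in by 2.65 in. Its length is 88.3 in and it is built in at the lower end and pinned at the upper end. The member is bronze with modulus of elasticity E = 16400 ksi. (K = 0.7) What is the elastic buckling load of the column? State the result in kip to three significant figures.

P_cr ≈ 497 kip

Buckling occurs about the weak axis: I_min = h·b³/12 with b = 2.65 in (the shorter side).
I_min = 7.57×2.65³/12 = 11.74 in⁴
Effective length L_e = K·L = 0.7 × 88.3 = 61.81 in
P_cr = π²EI / L_e² = π² × 16400×10³ × 11.74 / 61.81² = 4.974×10^5 lb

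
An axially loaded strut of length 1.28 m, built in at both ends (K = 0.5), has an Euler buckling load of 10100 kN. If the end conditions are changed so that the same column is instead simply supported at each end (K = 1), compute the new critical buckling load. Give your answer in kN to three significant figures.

P_cr ≈ 2520 kN

P_cr ∝ 1/K², so P_cr,new = P_cr,old × (K_old/K_new)² = 10100 × (0.5/1)²
= 10100 × 0.2500 = 2520 kN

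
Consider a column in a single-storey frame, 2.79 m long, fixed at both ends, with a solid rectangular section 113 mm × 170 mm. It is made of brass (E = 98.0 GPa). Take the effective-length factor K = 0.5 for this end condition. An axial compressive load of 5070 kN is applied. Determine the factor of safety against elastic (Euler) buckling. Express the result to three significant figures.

n ≈ 2.00

Buckling occurs about the weak axis: I_min = h·b³/12 with b = 113 mm (the shorter side).
I_min = 170×113³/12 = 2.044×10^7 mm⁴
I = 2.044×10^7 mm⁴ = 2.044×10^-5 m⁴
Effective length L_e = K·L = 0.5 × 2.79 = 1.395 m
P_cr = π²EI / L_e² = π² × 98.0×10⁹ × 2.044×10^-5 / 1.395² = 1.016×10^7 N
Factor of safety n = P_cr / P = 10160 / 5070 = 2.00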